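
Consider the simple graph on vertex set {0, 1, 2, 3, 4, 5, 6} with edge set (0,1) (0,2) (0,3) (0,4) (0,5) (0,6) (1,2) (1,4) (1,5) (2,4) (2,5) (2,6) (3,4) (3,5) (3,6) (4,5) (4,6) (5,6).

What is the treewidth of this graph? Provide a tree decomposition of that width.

Treewidth 4.
Bags: B1 = {0, 2, 4, 5, 6}  B2 = {0, 3, 4, 5, 6}  B3 = {0, 1, 2, 4, 5}
Tree: B1–B2, B1–B3

Each bag holds 5 vertices, so the decomposition has width 4, which upper-bounds the treewidth. Conversely, {0, 1, 2, 4, 5} is a clique of size 5, and the vertices of any clique must share a bag in every tree decomposition; so some bag has ≥ 5 vertices and tw(G) ≥ 4. Combining the bounds, tw(G) = 4.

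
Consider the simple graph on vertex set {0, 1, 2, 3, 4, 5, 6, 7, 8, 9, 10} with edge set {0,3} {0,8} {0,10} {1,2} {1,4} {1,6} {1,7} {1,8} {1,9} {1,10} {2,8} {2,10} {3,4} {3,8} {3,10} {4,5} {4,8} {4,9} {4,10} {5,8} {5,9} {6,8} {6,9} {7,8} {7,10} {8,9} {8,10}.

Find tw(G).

3

A width-3 tree decomposition is:
Bags: B1 = {3, 4, 8, 10}  B2 = {1, 4, 8, 10}  B3 = {0, 3, 8, 10}  B4 = {1, 4, 8, 9}  B5 = {4, 5, 8, 9}  B6 = {1, 2, 8, 10}  B7 = {1, 7, 8, 10}  B8 = {1, 6, 8, 9}
Tree: B1–B2, B1–B3, B2–B4, B4–B5, B2–B6, B6–B7, B4–B8
Every bag has size at most 4, so the width is 4 − 1 = 3 and tw(G) ≤ 3. Conversely, {0, 3, 8, 10} is a clique of size 4, and the vertices of any clique must share a bag in every tree decomposition; so some bag has ≥ 4 vertices and tw(G) ≥ 3. Hence tw(G) = 3 exactly.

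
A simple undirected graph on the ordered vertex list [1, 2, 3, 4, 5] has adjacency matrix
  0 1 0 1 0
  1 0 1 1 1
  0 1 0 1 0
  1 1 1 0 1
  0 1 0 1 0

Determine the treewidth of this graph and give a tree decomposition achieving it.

Treewidth 2.
One such decomposition:
Bags: B1 = {2, 3, 4}  B2 = {2, 4, 5}  B3 = {1, 2, 4}
Tree: B1–B2, B1–B3

The largest bag has 3 vertices, giving width 2; this decomposition certifies tw(G) ≤ 2. For the lower bound, the 3 vertices {1, 2, 4} are pairwise adjacent, and any tree decomposition puts a clique entirely inside one bag — forcing width ≥ 2. Hence tw(G) = 2 exactly.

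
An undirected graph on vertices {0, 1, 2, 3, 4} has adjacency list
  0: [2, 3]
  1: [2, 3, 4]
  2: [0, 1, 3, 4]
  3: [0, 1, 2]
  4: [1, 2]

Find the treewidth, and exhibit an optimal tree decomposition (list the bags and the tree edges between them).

Each bag holds 3 vertices, so the decomposition has width 2, which upper-bounds the treewidth. Conversely, {0, 2, 3} is a clique of size 3, and the vertices of any clique must share a bag in every tree decomposition; so some bag has ≥ 3 vertices and tw(G) ≥ 2. The upper and lower bounds meet at 2, so that is the treewidth.

Treewidth 2.
One optimal decomposition is:
Bags: B1 = {1, 2, 3}  B2 = {1, 2, 4}  B3 = {0, 2, 3}
Tree: B1–B2, B1–B3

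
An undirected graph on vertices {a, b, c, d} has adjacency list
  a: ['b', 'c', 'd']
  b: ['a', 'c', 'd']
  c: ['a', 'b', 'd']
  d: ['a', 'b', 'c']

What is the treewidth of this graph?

3

A width-3 tree decomposition is:
Bags: B1 = {a, b, c, d}
Tree: (single bag)
With just one bag of size 4, the width is 4 − 1 = 3, so tw(G) ≤ 3. For the lower bound, the 4 vertices {a, b, c, d} are pairwise adjacent, and any tree decomposition puts a clique entirely inside one bag — forcing width ≥ 3. Therefore the treewidth is 3.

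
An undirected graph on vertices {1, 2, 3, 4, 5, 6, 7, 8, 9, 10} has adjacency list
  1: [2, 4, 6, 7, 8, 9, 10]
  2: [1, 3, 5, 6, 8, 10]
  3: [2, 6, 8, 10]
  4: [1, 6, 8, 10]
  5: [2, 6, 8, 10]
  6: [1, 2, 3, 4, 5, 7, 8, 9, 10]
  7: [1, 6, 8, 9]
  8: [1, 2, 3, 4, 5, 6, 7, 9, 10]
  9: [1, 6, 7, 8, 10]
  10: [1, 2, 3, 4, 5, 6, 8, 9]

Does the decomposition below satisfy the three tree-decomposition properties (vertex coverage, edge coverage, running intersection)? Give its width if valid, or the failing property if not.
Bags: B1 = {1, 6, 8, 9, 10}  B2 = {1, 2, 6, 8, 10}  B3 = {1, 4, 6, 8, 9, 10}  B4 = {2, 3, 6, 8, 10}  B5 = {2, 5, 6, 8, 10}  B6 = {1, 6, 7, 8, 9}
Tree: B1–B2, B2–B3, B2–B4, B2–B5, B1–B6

No — bags containing vertex 9 are not connected in the tree.

A tree decomposition must satisfy three properties: every vertex lies in some bag; for every edge, both endpoints lie together in some bag; and for every vertex, the bags containing it form a connected subtree. Here bags containing vertex 9 are not connected in the tree, so the decomposition is invalid.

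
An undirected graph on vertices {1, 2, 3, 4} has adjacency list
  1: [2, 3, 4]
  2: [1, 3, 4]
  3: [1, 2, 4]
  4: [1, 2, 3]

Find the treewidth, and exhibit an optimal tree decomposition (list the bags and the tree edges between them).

With just one bag of size 4, the width is 4 − 1 = 3, so tw(G) ≤ 3. For the lower bound, the 4 vertices {1, 2, 3, 4} are pairwise adjacent, and any tree decomposition puts a clique entirely inside one bag — forcing width ≥ 3. Hence tw(G) = 3 exactly.

Treewidth 3.
Bags: B1 = {1, 2, 3, 4}
Tree: (single bag)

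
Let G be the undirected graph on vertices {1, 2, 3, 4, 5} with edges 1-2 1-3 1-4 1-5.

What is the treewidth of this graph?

1

A width-1 tree decomposition is:
Bags: B1 = {1, 5}  B2 = {1, 3}  B3 = {1, 2}  B4 = {1, 4}
Tree: B1–B2, B1–B3, B2–B4
Each bag holds 2 vertices, so the decomposition has width 1, which upper-bounds the treewidth. Any graph with an edge has treewidth ≥ 1, and G has the edge 5–1. The upper and lower bounds meet at 1, so that is the treewidth.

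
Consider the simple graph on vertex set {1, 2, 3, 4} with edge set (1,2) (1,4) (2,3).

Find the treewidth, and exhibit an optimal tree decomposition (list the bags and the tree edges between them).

The largest bag has 2 vertices, giving width 1; this decomposition certifies tw(G) ≤ 1. Any graph with an edge has treewidth ≥ 1, and G has the edge 2–1. The upper and lower bounds meet at 1, so that is the treewidth.

Treewidth 1.
One such decomposition:
Bags: B1 = {1, 2}  B2 = {2, 3}  B3 = {1, 4}
Tree: B1–B2, B1–B3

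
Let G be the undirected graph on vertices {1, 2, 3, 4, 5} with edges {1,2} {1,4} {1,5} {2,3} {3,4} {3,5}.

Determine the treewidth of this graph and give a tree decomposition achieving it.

The largest bag has 3 vertices, giving width 2; this decomposition certifies tw(G) ≤ 2. For the lower bound, G contains the cycle 1–5–3–4–1, so G is not a forest; only forests have treewidth ≤ 1, hence tw(G) ≥ 2. Combining the bounds, tw(G) = 2.

Treewidth 2.
One optimal decomposition is:
Bags: B1 = {1, 3, 5}  B2 = {1, 3, 4}  B3 = {1, 2, 3}
Tree: B1–B2, B2–B3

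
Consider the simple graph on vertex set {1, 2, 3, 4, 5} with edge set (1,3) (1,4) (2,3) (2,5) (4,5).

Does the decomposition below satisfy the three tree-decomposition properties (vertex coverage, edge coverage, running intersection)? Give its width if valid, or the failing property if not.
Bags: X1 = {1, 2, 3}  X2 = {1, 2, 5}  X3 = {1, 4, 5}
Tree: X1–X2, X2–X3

Yes; width 2.

Checking the three conditions: (i) the bags cover all of {1, 2, 3, 4, 5}; (ii) for each edge, some bag contains both endpoints; (iii) the bags containing any fixed vertex form a subtree. All hold, so the decomposition is valid with width 3 − 1 = 2.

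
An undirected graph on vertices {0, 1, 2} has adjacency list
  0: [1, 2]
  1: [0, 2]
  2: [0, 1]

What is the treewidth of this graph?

A width-2 tree decomposition is:
Bags: B1 = {0, 1, 2}
Tree: (single bag)
With just one bag of size 3, the width is 3 − 1 = 2, so tw(G) ≤ 2. For the lower bound, the 3 vertices {0, 1, 2} are pairwise adjacent, and any tree decomposition puts a clique entirely inside one bag — forcing width ≥ 2. Combining the bounds, tw(G) = 2.

2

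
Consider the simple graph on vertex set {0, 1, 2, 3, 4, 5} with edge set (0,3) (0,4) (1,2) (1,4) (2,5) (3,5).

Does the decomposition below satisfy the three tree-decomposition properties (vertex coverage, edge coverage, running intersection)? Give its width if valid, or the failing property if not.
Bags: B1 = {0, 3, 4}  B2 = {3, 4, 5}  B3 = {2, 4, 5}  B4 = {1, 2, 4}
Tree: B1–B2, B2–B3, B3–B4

Checking the three conditions: (i) the bags cover all of {0, 1, 2, 3, 4, 5}; (ii) for each edge, some bag contains both endpoints; (iii) the bags containing any fixed vertex form a subtree. All hold, so the decomposition is valid with width 3 − 1 = 2.

Yes; width 2.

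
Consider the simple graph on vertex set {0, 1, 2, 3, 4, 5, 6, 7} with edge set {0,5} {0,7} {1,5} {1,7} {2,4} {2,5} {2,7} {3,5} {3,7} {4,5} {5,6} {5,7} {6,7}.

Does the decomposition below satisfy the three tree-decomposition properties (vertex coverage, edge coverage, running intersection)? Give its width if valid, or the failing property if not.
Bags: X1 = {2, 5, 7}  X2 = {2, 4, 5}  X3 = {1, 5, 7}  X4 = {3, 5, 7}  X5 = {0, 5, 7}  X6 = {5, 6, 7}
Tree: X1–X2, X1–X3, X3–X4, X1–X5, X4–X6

Checking the three conditions: (i) the bags cover all of {0, 1, 2, 3, 4, 5, 6, 7}; (ii) for each edge, some bag contains both endpoints; (iii) the bags containing any fixed vertex form a subtree. All hold, so the decomposition is valid with width 3 − 1 = 2.

Yes; width 2.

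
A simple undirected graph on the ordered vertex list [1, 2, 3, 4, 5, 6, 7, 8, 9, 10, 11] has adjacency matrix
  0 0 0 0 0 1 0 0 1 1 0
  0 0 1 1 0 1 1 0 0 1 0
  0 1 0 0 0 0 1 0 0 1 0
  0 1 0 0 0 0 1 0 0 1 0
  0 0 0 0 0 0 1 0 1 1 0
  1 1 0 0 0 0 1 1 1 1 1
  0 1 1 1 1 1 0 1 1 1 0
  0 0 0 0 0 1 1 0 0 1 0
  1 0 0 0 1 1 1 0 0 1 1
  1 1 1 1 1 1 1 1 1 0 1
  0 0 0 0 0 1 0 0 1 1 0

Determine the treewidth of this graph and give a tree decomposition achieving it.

Every bag has size at most 4, so the width is 4 − 1 = 3 and tw(G) ≤ 3. On the other hand G contains the 4-clique {1, 6, 9, 10}. A clique must lie in a single bag of any decomposition, so no decomposition can have width below 3. Combining the bounds, tw(G) = 3.

Treewidth 3.
One such decomposition:
Bags: B1 = {6, 7, 9, 10}  B2 = {5, 7, 9, 10}  B3 = {2, 6, 7, 10}  B4 = {1, 6, 9, 10}  B5 = {6, 9, 10, 11}  B6 = {2, 4, 7, 10}  B7 = {6, 7, 8, 10}  B8 = {2, 3, 7, 10}
Tree: B1–B2, B1–B3, B1–B4, B4–B5, B3–B6, B3–B7, B6–B8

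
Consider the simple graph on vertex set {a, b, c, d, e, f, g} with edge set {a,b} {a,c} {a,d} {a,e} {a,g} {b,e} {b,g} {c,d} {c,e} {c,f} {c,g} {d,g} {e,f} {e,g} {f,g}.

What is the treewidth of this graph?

3

A width-3 tree decomposition is:
Bags: B1 = {a, c, e, g}  B2 = {a, c, d, g}  B3 = {c, e, f, g}  B4 = {a, b, e, g}
Tree: B1–B2, B1–B3, B1–B4
Each bag holds 4 vertices, so the decomposition has width 3, which upper-bounds the treewidth. On the other hand G contains the 4-clique {a, c, d, g}. A clique must lie in a single bag of any decomposition, so no decomposition can have width below 3. Hence tw(G) = 3 exactly.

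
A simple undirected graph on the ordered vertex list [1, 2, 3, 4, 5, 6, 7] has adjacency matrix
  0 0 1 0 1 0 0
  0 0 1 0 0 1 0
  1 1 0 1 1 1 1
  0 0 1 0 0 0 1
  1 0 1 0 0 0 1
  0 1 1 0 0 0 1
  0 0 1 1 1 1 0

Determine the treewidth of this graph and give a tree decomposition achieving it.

Treewidth 2.
One such decomposition:
Bags: B1 = {3, 6, 7}  B2 = {3, 4, 7}  B3 = {3, 5, 7}  B4 = {1, 3, 5}  B5 = {2, 3, 6}
Tree: B1–B2, B1–B3, B3–B4, B1–B5

Every bag has size at most 3, so the width is 3 − 1 = 2 and tw(G) ≤ 2. Conversely, {1, 3, 5} is a clique of size 3, and the vertices of any clique must share a bag in every tree decomposition; so some bag has ≥ 3 vertices and tw(G) ≥ 2. Combining the bounds, tw(G) = 2.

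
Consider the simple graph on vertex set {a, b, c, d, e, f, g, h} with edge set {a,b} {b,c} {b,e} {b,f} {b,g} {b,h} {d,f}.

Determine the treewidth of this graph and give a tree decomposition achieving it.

Treewidth 1.
One such decomposition:
Bags: B1 = {b, h}  B2 = {a, b}  B3 = {b, g}  B4 = {b, f}  B5 = {b, c}  B6 = {b, e}  B7 = {d, f}
Tree: B1–B2, B1–B3, B3–B4, B3–B5, B3–B6, B4–B7

Every bag has size at most 2, so the width is 2 − 1 = 1 and tw(G) ≤ 1. G has an edge, so its treewidth is at least 1. Therefore the treewidth is 1.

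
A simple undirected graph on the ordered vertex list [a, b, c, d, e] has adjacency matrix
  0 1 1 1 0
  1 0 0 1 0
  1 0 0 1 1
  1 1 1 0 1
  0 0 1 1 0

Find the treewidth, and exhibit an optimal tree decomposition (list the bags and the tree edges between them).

Treewidth 2.
One optimal decomposition is:
Bags: B1 = {a, c, d}  B2 = {a, b, d}  B3 = {c, d, e}
Tree: B1–B2, B1–B3

Each bag holds 3 vertices, so the decomposition has width 2, which upper-bounds the treewidth. For the lower bound, the 3 vertices {c, d, e} are pairwise adjacent, and any tree decomposition puts a clique entirely inside one bag — forcing width ≥ 2. Therefore the treewidth is 2.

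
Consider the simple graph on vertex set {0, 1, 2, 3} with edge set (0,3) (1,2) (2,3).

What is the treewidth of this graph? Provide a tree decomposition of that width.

Treewidth 1.
One such decomposition:
Bags: B1 = {1, 2}  B2 = {2, 3}  B3 = {0, 3}
Tree: B1–B2, B2–B3

The largest bag has 2 vertices, giving width 1; this decomposition certifies tw(G) ≤ 1. Since G has at least one edge (e.g. 1–2), it is not an edgeless graph, so tw(G) ≥ 1. Hence tw(G) = 1 exactly.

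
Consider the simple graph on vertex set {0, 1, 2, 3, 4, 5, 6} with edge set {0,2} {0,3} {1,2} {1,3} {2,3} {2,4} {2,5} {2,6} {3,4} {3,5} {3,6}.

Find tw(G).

2

A width-2 tree decomposition is:
Bags: B1 = {2, 3, 4}  B2 = {0, 2, 3}  B3 = {1, 2, 3}  B4 = {2, 3, 6}  B5 = {2, 3, 5}
Tree: B1–B2, B1–B3, B3–B4, B1–B5
Each bag holds 3 vertices, so the decomposition has width 2, which upper-bounds the treewidth. Conversely, {0, 2, 3} is a clique of size 3, and the vertices of any clique must share a bag in every tree decomposition; so some bag has ≥ 3 vertices and tw(G) ≥ 2. Combining the bounds, tw(G) = 2.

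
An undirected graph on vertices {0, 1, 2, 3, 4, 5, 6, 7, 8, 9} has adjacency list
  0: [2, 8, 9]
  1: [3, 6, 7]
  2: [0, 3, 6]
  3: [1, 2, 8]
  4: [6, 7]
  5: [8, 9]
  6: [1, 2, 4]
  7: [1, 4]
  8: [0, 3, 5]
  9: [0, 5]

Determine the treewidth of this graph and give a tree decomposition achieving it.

Each bag holds 3 vertices, so the decomposition has width 2, which upper-bounds the treewidth. For the lower bound, G contains the cycle 4–7–1–6–4, so G is not a forest; only forests have treewidth ≤ 1, hence tw(G) ≥ 2. The upper and lower bounds meet at 2, so that is the treewidth.

Treewidth 2.
One optimal decomposition is:
Bags: B1 = {4, 6, 7}  B2 = {1, 6, 7}  B3 = {1, 2, 6}  B4 = {1, 2, 3}  B5 = {0, 2, 3}  B6 = {0, 3, 8}  B7 = {0, 8, 9}  B8 = {5, 8, 9}
Tree: B1–B2, B2–B3, B3–B4, B4–B5, B5–B6, B6–B7, B7–B8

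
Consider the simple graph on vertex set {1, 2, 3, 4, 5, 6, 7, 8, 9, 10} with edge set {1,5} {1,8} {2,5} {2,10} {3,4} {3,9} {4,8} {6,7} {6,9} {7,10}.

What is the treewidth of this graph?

2

A width-2 tree decomposition is:
Bags: B1 = {6, 7, 9}  B2 = {3, 7, 9}  B3 = {3, 4, 7}  B4 = {4, 7, 8}  B5 = {1, 7, 8}  B6 = {1, 5, 7}  B7 = {2, 5, 7}  B8 = {2, 7, 10}
Tree: B1–B2, B2–B3, B3–B4, B4–B5, B5–B6, B6–B7, B7–B8
The largest bag has 3 vertices, giving width 2; this decomposition certifies tw(G) ≤ 2. Since 7–6–9–3–4–8–1–5–2–10–7 is a cycle in G, G is not acyclic. Forests are exactly the graphs of treewidth ≤ 1, so tw(G) ≥ 2. Therefore the treewidth is 2.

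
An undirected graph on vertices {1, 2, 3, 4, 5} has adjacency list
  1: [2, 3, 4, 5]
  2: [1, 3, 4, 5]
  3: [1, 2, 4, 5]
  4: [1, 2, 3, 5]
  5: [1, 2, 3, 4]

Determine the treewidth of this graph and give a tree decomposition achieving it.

Treewidth 4.
Bags: B1 = {1, 2, 3, 4, 5}
Tree: (single bag)

A single bag containing all 5 vertices is trivially a valid decomposition of width 4. For the lower bound, the 5 vertices {1, 2, 3, 4, 5} are pairwise adjacent, and any tree decomposition puts a clique entirely inside one bag — forcing width ≥ 4. The upper and lower bounds meet at 4, so that is the treewidth.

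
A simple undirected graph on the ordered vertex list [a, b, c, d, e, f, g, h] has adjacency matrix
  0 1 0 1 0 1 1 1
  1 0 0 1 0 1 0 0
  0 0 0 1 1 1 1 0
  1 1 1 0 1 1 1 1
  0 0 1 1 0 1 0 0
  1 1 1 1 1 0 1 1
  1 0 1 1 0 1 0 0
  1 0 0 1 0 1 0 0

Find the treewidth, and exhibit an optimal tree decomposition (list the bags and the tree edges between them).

The largest bag has 4 vertices, giving width 3; this decomposition certifies tw(G) ≤ 3. For the lower bound, the 4 vertices {c, d, e, f} are pairwise adjacent, and any tree decomposition puts a clique entirely inside one bag — forcing width ≥ 3. Hence tw(G) = 3 exactly.

Treewidth 3.
One optimal decomposition is:
Bags: B1 = {c, d, f, g}  B2 = {c, d, e, f}  B3 = {a, d, f, g}  B4 = {a, d, f, h}  B5 = {a, b, d, f}
Tree: B1–B2, B1–B3, B3–B4, B3–B5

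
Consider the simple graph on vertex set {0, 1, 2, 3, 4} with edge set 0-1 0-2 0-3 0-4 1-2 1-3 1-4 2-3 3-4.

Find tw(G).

3

A width-3 tree decomposition is:
Bags: B1 = {0, 1, 2, 3}  B2 = {0, 1, 3, 4}
Tree: B1–B2
Every bag has size at most 4, so the width is 4 − 1 = 3 and tw(G) ≤ 3. Conversely, {0, 1, 2, 3} is a clique of size 4, and the vertices of any clique must share a bag in every tree decomposition; so some bag has ≥ 4 vertices and tw(G) ≥ 3. Therefore the treewidth is 3.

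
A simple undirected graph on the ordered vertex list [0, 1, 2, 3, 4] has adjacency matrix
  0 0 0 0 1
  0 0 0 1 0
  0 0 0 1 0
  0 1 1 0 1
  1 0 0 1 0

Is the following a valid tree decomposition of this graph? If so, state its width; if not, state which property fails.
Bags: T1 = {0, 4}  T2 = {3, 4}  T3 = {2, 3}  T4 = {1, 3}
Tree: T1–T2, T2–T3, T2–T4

Yes; width 1.

Vertex coverage: the bags together contain {0, 1, 2, 3, 4}, the full vertex set. Edge coverage: each edge of G has both endpoints in at least one bag. Running intersection: for every vertex, the bags containing it form a connected subtree. All three properties hold, so this is a valid tree decomposition of width max|bag| − 1 = 1, and hence tw(G) ≤ 1.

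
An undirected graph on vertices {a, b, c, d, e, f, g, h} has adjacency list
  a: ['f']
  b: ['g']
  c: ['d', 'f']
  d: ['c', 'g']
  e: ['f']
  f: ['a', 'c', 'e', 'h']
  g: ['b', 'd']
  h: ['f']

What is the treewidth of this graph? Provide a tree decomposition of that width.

Each bag holds 2 vertices, so the decomposition has width 1, which upper-bounds the treewidth. Any graph with an edge has treewidth ≥ 1, and G has the edge f–a. Hence tw(G) = 1 exactly.

Treewidth 1.
Bags: B1 = {a, f}  B2 = {c, f}  B3 = {e, f}  B4 = {f, h}  B5 = {c, d}  B6 = {d, g}  B7 = {b, g}
Tree: B1–B2, B2–B3, B1–B4, B2–B5, B5–B6, B6–B7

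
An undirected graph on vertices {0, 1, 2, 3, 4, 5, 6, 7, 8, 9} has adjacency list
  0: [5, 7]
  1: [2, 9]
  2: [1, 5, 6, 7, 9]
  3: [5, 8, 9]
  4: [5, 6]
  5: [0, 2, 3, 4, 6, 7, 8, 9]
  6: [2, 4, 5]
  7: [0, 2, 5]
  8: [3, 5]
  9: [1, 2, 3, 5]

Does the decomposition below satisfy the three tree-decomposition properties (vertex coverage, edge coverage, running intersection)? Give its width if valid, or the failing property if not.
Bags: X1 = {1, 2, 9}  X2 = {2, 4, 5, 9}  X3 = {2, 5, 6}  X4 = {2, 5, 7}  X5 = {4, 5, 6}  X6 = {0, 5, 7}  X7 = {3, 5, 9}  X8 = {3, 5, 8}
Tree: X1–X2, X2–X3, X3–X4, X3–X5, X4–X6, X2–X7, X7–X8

No — bags containing vertex 4 are not connected in the tree.

A tree decomposition must satisfy three properties: every vertex lies in some bag; for every edge, both endpoints lie together in some bag; and for every vertex, the bags containing it form a connected subtree. Here bags containing vertex 4 are not connected in the tree, so the decomposition is invalid.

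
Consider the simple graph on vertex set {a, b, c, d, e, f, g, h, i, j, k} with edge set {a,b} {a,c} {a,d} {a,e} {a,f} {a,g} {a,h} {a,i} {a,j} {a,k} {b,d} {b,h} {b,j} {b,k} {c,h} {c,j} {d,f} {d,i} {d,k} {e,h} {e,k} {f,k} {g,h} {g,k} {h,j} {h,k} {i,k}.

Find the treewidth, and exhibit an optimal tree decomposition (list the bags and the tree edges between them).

Treewidth 3.
One optimal decomposition is:
Bags: B1 = {a, b, h, k}  B2 = {a, e, h, k}  B3 = {a, b, d, k}  B4 = {a, b, h, j}  B5 = {a, d, f, k}  B6 = {a, c, h, j}  B7 = {a, d, i, k}  B8 = {a, g, h, k}
Tree: B1–B2, B1–B3, B1–B4, B3–B5, B4–B6, B5–B7, B2–B8

The largest bag has 4 vertices, giving width 3; this decomposition certifies tw(G) ≤ 3. Conversely, {a, c, h, j} is a clique of size 4, and the vertices of any clique must share a bag in every tree decomposition; so some bag has ≥ 4 vertices and tw(G) ≥ 3. Therefore the treewidth is 3.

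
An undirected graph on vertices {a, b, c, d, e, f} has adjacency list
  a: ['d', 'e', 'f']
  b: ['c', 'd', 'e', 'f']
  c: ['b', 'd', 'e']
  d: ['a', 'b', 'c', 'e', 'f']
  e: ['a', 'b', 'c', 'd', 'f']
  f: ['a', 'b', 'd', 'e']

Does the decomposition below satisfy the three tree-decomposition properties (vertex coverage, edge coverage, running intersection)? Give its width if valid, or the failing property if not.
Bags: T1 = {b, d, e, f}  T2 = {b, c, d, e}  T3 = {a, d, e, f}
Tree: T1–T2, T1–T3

Yes; width 3.

Checking the three conditions: (i) the bags cover all of {a, b, c, d, e, f}; (ii) for each edge, some bag contains both endpoints; (iii) the bags containing any fixed vertex form a subtree. All hold, so the decomposition is valid with width 4 − 1 = 3.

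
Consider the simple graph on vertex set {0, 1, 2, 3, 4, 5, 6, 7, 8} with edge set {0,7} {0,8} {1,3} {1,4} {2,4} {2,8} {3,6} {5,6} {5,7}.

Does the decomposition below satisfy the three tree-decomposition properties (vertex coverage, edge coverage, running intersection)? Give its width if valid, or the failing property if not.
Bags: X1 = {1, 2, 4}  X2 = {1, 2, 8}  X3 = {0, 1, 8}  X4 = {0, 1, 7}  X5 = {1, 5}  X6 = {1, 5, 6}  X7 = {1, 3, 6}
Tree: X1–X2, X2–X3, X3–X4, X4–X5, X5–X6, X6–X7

A tree decomposition must satisfy three properties: every vertex lies in some bag; for every edge, both endpoints lie together in some bag; and for every vertex, the bags containing it form a connected subtree. Here edge (7,5) lies in no bag, so the decomposition is invalid.

No — edge (7,5) lies in no bag.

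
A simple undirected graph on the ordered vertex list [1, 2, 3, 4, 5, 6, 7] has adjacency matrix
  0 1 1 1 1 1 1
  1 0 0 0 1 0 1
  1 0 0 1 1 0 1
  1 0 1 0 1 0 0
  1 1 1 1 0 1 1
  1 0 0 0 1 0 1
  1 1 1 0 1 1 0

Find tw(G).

3

A width-3 tree decomposition is:
Bags: B1 = {1, 3, 5, 7}  B2 = {1, 2, 5, 7}  B3 = {1, 5, 6, 7}  B4 = {1, 3, 4, 5}
Tree: B1–B2, B2–B3, B1–B4
Each bag holds 4 vertices, so the decomposition has width 3, which upper-bounds the treewidth. On the other hand G contains the 4-clique {1, 3, 4, 5}. A clique must lie in a single bag of any decomposition, so no decomposition can have width below 3. Combining the bounds, tw(G) = 3.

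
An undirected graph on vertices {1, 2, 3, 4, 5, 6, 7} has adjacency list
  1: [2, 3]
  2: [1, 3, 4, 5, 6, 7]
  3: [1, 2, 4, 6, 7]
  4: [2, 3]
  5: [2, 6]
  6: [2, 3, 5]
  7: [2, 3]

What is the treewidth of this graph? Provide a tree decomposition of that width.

Every bag has size at most 3, so the width is 3 − 1 = 2 and tw(G) ≤ 2. On the other hand G contains the 3-clique {1, 2, 3}. A clique must lie in a single bag of any decomposition, so no decomposition can have width below 2. Combining the bounds, tw(G) = 2.

Treewidth 2.
One optimal decomposition is:
Bags: B1 = {2, 3, 6}  B2 = {2, 5, 6}  B3 = {2, 3, 4}  B4 = {2, 3, 7}  B5 = {1, 2, 3}
Tree: B1–B2, B1–B3, B1–B4, B3–B5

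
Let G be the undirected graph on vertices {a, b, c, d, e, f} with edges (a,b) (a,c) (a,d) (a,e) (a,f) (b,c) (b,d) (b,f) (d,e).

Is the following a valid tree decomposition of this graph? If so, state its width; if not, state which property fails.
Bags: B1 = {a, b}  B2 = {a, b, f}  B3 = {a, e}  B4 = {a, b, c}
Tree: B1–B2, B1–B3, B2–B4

A tree decomposition must satisfy three properties: every vertex lies in some bag; for every edge, both endpoints lie together in some bag; and for every vertex, the bags containing it form a connected subtree. Here vertex d appears in no bag, so the decomposition is invalid.

No — vertex d appears in no bag.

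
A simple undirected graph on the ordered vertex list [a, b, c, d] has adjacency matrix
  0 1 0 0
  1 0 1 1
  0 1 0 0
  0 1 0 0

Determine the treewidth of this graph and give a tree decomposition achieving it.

Every bag has size at most 2, so the width is 2 − 1 = 1 and tw(G) ≤ 1. Any graph with an edge has treewidth ≥ 1, and G has the edge b–a. Therefore the treewidth is 1.

Treewidth 1.
Bags: B1 = {a, b}  B2 = {b, d}  B3 = {b, c}
Tree: B1–B2, B2–B3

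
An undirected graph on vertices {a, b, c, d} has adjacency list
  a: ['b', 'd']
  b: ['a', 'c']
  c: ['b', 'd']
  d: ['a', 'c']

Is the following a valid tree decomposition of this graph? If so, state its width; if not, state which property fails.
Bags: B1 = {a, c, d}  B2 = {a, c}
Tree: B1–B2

No — vertex b appears in no bag.

A tree decomposition must satisfy three properties: every vertex lies in some bag; for every edge, both endpoints lie together in some bag; and for every vertex, the bags containing it form a connected subtree. Here vertex b appears in no bag, so the decomposition is invalid.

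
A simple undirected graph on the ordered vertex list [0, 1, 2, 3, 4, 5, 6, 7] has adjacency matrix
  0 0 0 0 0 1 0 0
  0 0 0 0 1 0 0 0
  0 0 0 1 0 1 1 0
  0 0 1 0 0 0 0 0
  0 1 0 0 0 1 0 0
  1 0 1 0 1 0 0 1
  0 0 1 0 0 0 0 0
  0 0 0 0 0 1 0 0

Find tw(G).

A width-1 tree decomposition is:
Bags: B1 = {2, 6}  B2 = {2, 5}  B3 = {4, 5}  B4 = {1, 4}  B5 = {5, 7}  B6 = {0, 5}  B7 = {2, 3}
Tree: B1–B2, B2–B3, B3–B4, B2–B5, B3–B6, B1–B7
The largest bag has 2 vertices, giving width 1; this decomposition certifies tw(G) ≤ 1. Any graph with an edge has treewidth ≥ 1, and G has the edge 6–2. Combining the bounds, tw(G) = 1.

1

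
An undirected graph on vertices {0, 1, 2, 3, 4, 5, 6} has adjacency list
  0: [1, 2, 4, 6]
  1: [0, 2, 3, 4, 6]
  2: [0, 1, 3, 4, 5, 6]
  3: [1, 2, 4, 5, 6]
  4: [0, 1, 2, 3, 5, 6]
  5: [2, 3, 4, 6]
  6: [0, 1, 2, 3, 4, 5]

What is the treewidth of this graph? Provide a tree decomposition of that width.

Treewidth 4.
One such decomposition:
Bags: B1 = {1, 2, 3, 4, 6}  B2 = {2, 3, 4, 5, 6}  B3 = {0, 1, 2, 4, 6}
Tree: B1–B2, B1–B3

Every bag has size at most 5, so the width is 5 − 1 = 4 and tw(G) ≤ 4. On the other hand G contains the 5-clique {0, 1, 2, 4, 6}. A clique must lie in a single bag of any decomposition, so no decomposition can have width below 4. Combining the bounds, tw(G) = 4.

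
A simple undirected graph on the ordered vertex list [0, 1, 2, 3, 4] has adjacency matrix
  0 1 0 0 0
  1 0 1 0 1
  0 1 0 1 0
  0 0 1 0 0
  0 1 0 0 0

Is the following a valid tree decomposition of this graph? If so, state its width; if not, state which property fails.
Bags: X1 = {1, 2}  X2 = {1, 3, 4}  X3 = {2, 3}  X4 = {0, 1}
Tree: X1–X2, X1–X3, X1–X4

A tree decomposition must satisfy three properties: every vertex lies in some bag; for every edge, both endpoints lie together in some bag; and for every vertex, the bags containing it form a connected subtree. Here bags containing vertex 3 are not connected in the tree, so the decomposition is invalid.

No — bags containing vertex 3 are not connected in the tree.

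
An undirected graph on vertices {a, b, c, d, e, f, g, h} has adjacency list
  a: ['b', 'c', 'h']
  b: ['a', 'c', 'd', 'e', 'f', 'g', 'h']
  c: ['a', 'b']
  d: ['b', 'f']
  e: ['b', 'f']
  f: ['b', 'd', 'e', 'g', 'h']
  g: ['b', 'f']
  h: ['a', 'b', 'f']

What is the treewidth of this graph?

2

A width-2 tree decomposition is:
Bags: B1 = {b, d, f}  B2 = {b, f, h}  B3 = {a, b, h}  B4 = {b, f, g}  B5 = {b, e, f}  B6 = {a, b, c}
Tree: B1–B2, B2–B3, B1–B4, B1–B5, B3–B6
The largest bag has 3 vertices, giving width 2; this decomposition certifies tw(G) ≤ 2. For the lower bound, the 3 vertices {a, b, h} are pairwise adjacent, and any tree decomposition puts a clique entirely inside one bag — forcing width ≥ 2. The upper and lower bounds meet at 2, so that is the treewidth.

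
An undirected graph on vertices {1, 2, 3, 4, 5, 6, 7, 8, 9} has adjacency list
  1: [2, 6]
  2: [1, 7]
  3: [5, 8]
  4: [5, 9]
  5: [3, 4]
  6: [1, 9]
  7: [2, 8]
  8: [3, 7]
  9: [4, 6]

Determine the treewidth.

2

A width-2 tree decomposition is:
Bags: B1 = {1, 2, 6}  B2 = {2, 6, 7}  B3 = {6, 7, 8}  B4 = {3, 6, 8}  B5 = {3, 5, 6}  B6 = {4, 5, 6}  B7 = {4, 6, 9}
Tree: B1–B2, B2–B3, B3–B4, B4–B5, B5–B6, B6–B7
Each bag holds 3 vertices, so the decomposition has width 2, which upper-bounds the treewidth. Since 6–1–2–7–8–3–5–4–9–6 is a cycle in G, G is not acyclic. Forests are exactly the graphs of treewidth ≤ 1, so tw(G) ≥ 2. Therefore the treewidth is 2.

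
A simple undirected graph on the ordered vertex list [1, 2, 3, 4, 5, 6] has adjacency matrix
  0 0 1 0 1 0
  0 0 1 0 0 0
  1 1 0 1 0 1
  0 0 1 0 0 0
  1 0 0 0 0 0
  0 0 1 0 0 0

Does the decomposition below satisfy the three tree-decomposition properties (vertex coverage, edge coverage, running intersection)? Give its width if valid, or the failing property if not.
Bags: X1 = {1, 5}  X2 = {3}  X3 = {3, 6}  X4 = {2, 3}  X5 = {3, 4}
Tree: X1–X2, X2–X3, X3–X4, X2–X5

No — edge (1,3) lies in no bag.

A tree decomposition must satisfy three properties: every vertex lies in some bag; for every edge, both endpoints lie together in some bag; and for every vertex, the bags containing it form a connected subtree. Here edge (1,3) lies in no bag, so the decomposition is invalid.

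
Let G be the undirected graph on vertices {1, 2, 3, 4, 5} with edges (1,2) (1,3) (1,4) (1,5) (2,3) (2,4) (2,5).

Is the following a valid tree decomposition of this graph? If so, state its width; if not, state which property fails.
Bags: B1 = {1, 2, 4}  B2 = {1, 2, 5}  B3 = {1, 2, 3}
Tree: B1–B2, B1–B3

Vertex coverage: the bags together contain {1, 2, 3, 4, 5}, the full vertex set. Edge coverage: each edge of G has both endpoints in at least one bag. Running intersection: for every vertex, the bags containing it form a connected subtree. All three properties hold, so this is a valid tree decomposition of width max|bag| − 1 = 2, and hence tw(G) ≤ 2.

Yes; width 2.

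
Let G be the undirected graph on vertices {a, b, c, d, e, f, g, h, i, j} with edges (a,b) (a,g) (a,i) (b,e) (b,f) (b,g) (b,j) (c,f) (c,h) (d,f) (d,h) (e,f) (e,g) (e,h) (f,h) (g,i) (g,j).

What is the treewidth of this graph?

A width-2 tree decomposition is:
Bags: B1 = {e, f, h}  B2 = {b, e, f}  B3 = {b, e, g}  B4 = {c, f, h}  B5 = {d, f, h}  B6 = {b, g, j}  B7 = {a, b, g}  B8 = {a, g, i}
Tree: B1–B2, B2–B3, B1–B4, B4–B5, B3–B6, B3–B7, B7–B8
Each bag holds 3 vertices, so the decomposition has width 2, which upper-bounds the treewidth. On the other hand G contains the 3-clique {d, f, h}. A clique must lie in a single bag of any decomposition, so no decomposition can have width below 2. Hence tw(G) = 2 exactly.

2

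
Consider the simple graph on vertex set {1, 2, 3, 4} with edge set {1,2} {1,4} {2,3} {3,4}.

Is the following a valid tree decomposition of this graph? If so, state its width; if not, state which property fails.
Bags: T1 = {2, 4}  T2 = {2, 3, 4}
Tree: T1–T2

No — vertex 1 appears in no bag.

A tree decomposition must satisfy three properties: every vertex lies in some bag; for every edge, both endpoints lie together in some bag; and for every vertex, the bags containing it form a connected subtree. Here vertex 1 appears in no bag, so the decomposition is invalid.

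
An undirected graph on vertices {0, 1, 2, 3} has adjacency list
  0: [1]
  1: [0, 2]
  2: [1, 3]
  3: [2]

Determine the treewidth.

A width-1 tree decomposition is:
Bags: B1 = {1, 2}  B2 = {2, 3}  B3 = {0, 1}
Tree: B1–B2, B1–B3
Every bag has size at most 2, so the width is 2 − 1 = 1 and tw(G) ≤ 1. G has an edge, so its treewidth is at least 1. Therefore the treewidth is 1.

1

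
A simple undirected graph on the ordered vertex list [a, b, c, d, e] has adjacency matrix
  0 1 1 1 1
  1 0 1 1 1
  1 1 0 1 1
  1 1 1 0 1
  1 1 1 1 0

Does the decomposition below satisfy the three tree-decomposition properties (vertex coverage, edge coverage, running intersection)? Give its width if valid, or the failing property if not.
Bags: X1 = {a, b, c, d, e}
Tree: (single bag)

Vertex coverage: the bags together contain {a, b, c, d, e}, the full vertex set. Edge coverage: each edge of G has both endpoints in at least one bag. Running intersection: for every vertex, the bags containing it form a connected subtree. All three properties hold, so this is a valid tree decomposition of width max|bag| − 1 = 4, and hence tw(G) ≤ 4.

Yes; width 4.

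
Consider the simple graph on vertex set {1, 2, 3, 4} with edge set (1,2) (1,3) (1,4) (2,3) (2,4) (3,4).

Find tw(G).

3

A width-3 tree decomposition is:
Bags: B1 = {1, 2, 3, 4}
Tree: (single bag)
A single bag containing all 4 vertices is trivially a valid decomposition of width 3. For the lower bound, the 4 vertices {1, 2, 3, 4} are pairwise adjacent, and any tree decomposition puts a clique entirely inside one bag — forcing width ≥ 3. The upper and lower bounds meet at 3, so that is the treewidth.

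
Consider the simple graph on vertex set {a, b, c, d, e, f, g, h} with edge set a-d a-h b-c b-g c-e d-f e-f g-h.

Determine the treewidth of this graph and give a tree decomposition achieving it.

The largest bag has 3 vertices, giving width 2; this decomposition certifies tw(G) ≤ 2. Since f–e–c–b–g–h–a–d–f is a cycle in G, G is not acyclic. Forests are exactly the graphs of treewidth ≤ 1, so tw(G) ≥ 2. Therefore the treewidth is 2.

Treewidth 2.
One such decomposition:
Bags: B1 = {c, e, f}  B2 = {b, c, f}  B3 = {b, f, g}  B4 = {f, g, h}  B5 = {a, f, h}  B6 = {a, d, f}
Tree: B1–B2, B2–B3, B3–B4, B4–B5, B5–B6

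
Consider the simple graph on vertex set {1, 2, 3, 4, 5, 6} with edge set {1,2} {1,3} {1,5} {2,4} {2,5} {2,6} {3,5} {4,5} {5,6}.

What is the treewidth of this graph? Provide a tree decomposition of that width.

Treewidth 2.
Bags: B1 = {2, 5, 6}  B2 = {1, 2, 5}  B3 = {1, 3, 5}  B4 = {2, 4, 5}
Tree: B1–B2, B2–B3, B1–B4

The largest bag has 3 vertices, giving width 2; this decomposition certifies tw(G) ≤ 2. Conversely, {1, 2, 5} is a clique of size 3, and the vertices of any clique must share a bag in every tree decomposition; so some bag has ≥ 3 vertices and tw(G) ≥ 2. Combining the bounds, tw(G) = 2.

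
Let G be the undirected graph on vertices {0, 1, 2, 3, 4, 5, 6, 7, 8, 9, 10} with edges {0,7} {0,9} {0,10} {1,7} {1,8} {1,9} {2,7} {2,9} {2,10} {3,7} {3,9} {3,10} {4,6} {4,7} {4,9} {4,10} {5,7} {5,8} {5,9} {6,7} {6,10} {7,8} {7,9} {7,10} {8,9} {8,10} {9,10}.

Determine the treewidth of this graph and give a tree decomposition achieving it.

Treewidth 3.
One optimal decomposition is:
Bags: B1 = {5, 7, 8, 9}  B2 = {7, 8, 9, 10}  B3 = {3, 7, 9, 10}  B4 = {0, 7, 9, 10}  B5 = {2, 7, 9, 10}  B6 = {4, 7, 9, 10}  B7 = {4, 6, 7, 10}  B8 = {1, 7, 8, 9}
Tree: B1–B2, B2–B3, B2–B4, B2–B5, B3–B6, B6–B7, B2–B8

Every bag has size at most 4, so the width is 4 − 1 = 3 and tw(G) ≤ 3. On the other hand G contains the 4-clique {1, 7, 8, 9}. A clique must lie in a single bag of any decomposition, so no decomposition can have width below 3. Therefore the treewidth is 3.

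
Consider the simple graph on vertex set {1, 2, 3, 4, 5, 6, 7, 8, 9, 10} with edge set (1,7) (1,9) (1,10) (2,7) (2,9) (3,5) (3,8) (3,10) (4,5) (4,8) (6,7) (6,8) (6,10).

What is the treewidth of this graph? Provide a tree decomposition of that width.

Treewidth 2.
One optimal decomposition is:
Bags: B1 = {3, 4, 5}  B2 = {3, 4, 8}  B3 = {3, 8, 10}  B4 = {6, 8, 10}  B5 = {1, 6, 10}  B6 = {1, 6, 7}  B7 = {1, 7, 9}  B8 = {2, 7, 9}
Tree: B1–B2, B2–B3, B3–B4, B4–B5, B5–B6, B6–B7, B7–B8

Every bag has size at most 3, so the width is 3 − 1 = 2 and tw(G) ≤ 2. For the lower bound, G contains the cycle 5–4–8–3–5, so G is not a forest; only forests have treewidth ≤ 1, hence tw(G) ≥ 2. Hence tw(G) = 2 exactly.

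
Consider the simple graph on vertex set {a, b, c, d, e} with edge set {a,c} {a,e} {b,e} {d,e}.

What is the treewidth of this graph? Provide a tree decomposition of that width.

Each bag holds 2 vertices, so the decomposition has width 1, which upper-bounds the treewidth. Since G has at least one edge (e.g. a–c), it is not an edgeless graph, so tw(G) ≥ 1. Therefore the treewidth is 1.

Treewidth 1.
One such decomposition:
Bags: B1 = {a, c}  B2 = {a, e}  B3 = {d, e}  B4 = {b, e}
Tree: B1–B2, B2–B3, B2–B4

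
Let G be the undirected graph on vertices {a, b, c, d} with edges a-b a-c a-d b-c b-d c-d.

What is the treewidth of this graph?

A width-3 tree decomposition is:
Bags: B1 = {a, b, c, d}
Tree: (single bag)
With just one bag of size 4, the width is 4 − 1 = 3, so tw(G) ≤ 3. On the other hand G contains the 4-clique {a, b, c, d}. A clique must lie in a single bag of any decomposition, so no decomposition can have width below 3. Therefore the treewidth is 3.

3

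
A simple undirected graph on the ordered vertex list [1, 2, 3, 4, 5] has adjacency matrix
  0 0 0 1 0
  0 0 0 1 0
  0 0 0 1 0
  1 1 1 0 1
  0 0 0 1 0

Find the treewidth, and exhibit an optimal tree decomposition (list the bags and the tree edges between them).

The largest bag has 2 vertices, giving width 1; this decomposition certifies tw(G) ≤ 1. Since G has at least one edge (e.g. 1–4), it is not an edgeless graph, so tw(G) ≥ 1. Hence tw(G) = 1 exactly.

Treewidth 1.
One such decomposition:
Bags: B1 = {1, 4}  B2 = {2, 4}  B3 = {3, 4}  B4 = {4, 5}
Tree: B1–B2, B2–B3, B1–B4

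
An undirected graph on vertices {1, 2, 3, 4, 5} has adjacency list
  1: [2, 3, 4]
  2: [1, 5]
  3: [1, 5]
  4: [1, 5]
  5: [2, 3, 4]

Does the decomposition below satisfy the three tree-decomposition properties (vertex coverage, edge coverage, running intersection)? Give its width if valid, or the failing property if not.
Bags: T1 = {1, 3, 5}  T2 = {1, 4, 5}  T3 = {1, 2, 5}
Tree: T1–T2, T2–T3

Yes; width 2.

Checking the three conditions: (i) the bags cover all of {1, 2, 3, 4, 5}; (ii) for each edge, some bag contains both endpoints; (iii) the bags containing any fixed vertex form a subtree. All hold, so the decomposition is valid with width 3 − 1 = 2.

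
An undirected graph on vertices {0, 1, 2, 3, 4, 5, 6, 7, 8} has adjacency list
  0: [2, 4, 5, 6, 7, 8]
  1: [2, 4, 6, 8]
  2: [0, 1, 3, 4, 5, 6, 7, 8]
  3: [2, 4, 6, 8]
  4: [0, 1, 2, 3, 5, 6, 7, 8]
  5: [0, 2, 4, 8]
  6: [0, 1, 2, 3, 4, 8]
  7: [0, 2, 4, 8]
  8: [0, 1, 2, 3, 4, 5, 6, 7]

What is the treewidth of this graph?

A width-4 tree decomposition is:
Bags: B1 = {0, 2, 4, 6, 8}  B2 = {0, 2, 4, 5, 8}  B3 = {0, 2, 4, 7, 8}  B4 = {1, 2, 4, 6, 8}  B5 = {2, 3, 4, 6, 8}
Tree: B1–B2, B2–B3, B1–B4, B1–B5
The largest bag has 5 vertices, giving width 4; this decomposition certifies tw(G) ≤ 4. Conversely, {0, 2, 4, 5, 8} is a clique of size 5, and the vertices of any clique must share a bag in every tree decomposition; so some bag has ≥ 5 vertices and tw(G) ≥ 4. Therefore the treewidth is 4.

4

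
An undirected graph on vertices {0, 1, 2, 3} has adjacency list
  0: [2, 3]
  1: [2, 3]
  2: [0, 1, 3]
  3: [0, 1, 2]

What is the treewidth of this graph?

2

A width-2 tree decomposition is:
Bags: B1 = {1, 2, 3}  B2 = {0, 2, 3}
Tree: B1–B2
Each bag holds 3 vertices, so the decomposition has width 2, which upper-bounds the treewidth. Conversely, {0, 2, 3} is a clique of size 3, and the vertices of any clique must share a bag in every tree decomposition; so some bag has ≥ 3 vertices and tw(G) ≥ 2. The upper and lower bounds meet at 2, so that is the treewidth.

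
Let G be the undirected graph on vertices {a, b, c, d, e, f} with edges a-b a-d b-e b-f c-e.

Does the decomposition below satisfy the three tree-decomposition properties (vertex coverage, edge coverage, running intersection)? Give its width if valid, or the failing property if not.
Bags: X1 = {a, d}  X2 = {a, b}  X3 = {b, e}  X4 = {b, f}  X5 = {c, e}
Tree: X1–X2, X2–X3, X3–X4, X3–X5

Every vertex of G appears in some bag (union = {a, b, c, d, e, f}); every edge is covered by a bag; and for each vertex v the set of bags containing v is connected in the bag tree. The decomposition is therefore valid. The largest bag has 2 vertices, so the width is 1.

Yes; width 1.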